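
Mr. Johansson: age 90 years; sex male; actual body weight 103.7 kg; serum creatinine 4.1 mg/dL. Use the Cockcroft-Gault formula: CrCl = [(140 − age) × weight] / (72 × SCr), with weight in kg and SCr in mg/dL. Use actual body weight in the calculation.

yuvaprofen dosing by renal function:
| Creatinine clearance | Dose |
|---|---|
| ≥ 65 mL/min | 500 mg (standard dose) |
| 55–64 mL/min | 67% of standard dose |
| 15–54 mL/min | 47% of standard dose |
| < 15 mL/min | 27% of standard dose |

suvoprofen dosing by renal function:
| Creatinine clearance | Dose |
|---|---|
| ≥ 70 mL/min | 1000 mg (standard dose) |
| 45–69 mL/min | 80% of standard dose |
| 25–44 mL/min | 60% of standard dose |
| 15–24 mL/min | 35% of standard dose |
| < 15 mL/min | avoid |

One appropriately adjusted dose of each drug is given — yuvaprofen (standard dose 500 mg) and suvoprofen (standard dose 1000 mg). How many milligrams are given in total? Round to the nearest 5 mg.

585 mg

CrCl = (140 − 90) × 103.7 / (72 × 4.1) = 5185.0 / 295.20 ≈ 17.6 mL/min
CrCl ≈ 18 mL/min.
yuvaprofen: 15–54 mL/min → 47% of 500 mg = 235 mg.
suvoprofen: 15–24 mL/min → 35% of 1000 mg = 350 mg.
Total = 235 + 350 = 585 mg.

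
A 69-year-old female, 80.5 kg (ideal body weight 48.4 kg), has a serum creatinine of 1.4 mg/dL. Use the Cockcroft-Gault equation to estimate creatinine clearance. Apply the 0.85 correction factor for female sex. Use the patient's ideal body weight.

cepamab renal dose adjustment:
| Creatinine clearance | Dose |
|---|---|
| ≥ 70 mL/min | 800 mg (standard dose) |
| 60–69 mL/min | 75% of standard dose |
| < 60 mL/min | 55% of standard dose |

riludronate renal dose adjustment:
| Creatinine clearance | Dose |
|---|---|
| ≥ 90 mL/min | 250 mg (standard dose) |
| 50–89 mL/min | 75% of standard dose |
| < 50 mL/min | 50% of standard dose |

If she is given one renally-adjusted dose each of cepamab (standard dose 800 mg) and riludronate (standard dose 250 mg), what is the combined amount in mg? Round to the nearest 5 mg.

CrCl = (140 − 69) × 48.4 / (72 × 1.4) × 0.85 = 3436.4 / 100.80 × 0.85 ≈ 29.0 mL/min
CrCl ≈ 29 mL/min.
cepamab: < 60 mL/min → 55% of 800 mg = 440 mg.
riludronate: < 50 mL/min → 50% of 250 mg = 125 mg.
Total = 440 + 125 = 565 mg.

565 mg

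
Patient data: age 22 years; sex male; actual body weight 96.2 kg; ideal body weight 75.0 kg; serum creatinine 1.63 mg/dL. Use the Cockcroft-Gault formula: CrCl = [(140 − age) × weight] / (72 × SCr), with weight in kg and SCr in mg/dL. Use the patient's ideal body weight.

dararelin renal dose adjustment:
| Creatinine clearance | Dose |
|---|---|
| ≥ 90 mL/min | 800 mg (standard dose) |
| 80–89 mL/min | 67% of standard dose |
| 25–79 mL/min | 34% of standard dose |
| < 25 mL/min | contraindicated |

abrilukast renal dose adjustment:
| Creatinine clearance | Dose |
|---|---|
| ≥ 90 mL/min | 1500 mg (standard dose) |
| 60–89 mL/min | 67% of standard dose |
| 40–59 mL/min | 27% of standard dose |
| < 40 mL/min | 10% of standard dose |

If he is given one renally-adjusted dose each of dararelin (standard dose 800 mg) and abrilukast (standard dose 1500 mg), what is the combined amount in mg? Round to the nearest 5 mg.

1275 mg

CrCl = (140 − 22) × 75 / (72 × 1.63) = 8850.0 / 117.36 ≈ 75.4 mL/min
CrCl ≈ 75 mL/min.
dararelin: 25–79 mL/min → 34% of 800 mg = 272 mg.
abrilukast: 60–89 mL/min → 67% of 1500 mg = 1005 mg.
Total = 272 + 1005 = 1277 mg.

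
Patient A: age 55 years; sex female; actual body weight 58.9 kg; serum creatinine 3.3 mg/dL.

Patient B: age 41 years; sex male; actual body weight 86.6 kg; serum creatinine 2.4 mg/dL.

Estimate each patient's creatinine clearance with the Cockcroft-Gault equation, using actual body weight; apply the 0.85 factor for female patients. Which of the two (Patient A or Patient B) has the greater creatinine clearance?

Patient B

Patient A: CrCl = (140 − 55) × 58.9 / (72 × 3.3) × 0.85 = 5006.5 / 237.60 × 0.85 ≈ 17.9 mL/min
Patient B: CrCl = (140 − 41) × 86.6 / (72 × 2.4) = 8573.4 / 172.80 ≈ 49.6 mL/min
17.9 vs 49.6 mL/min → Patient B is higher.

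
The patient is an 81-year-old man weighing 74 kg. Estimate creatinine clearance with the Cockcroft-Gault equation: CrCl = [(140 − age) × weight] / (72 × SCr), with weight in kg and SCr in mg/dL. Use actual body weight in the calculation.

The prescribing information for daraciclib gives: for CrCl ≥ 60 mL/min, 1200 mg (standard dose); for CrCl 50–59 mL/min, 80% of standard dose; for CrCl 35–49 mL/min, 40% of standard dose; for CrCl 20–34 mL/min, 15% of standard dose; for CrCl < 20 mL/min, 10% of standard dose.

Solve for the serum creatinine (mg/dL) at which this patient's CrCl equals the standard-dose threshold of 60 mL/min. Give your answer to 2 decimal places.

Standard dose requires CrCl ≥ 60 mL/min.
Set (140 − 81) × 74 / (72 × SCr) = 60
SCr = (140 − 81) × 74 / (72 × 60) = 1.011 mg/dL

1.01 mg/dL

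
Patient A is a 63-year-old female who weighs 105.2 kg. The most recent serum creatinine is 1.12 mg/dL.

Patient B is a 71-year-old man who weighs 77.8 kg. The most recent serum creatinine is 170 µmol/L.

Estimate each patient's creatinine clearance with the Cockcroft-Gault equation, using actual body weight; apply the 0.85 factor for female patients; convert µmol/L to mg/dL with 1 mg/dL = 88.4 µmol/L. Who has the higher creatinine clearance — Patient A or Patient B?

Patient A

Patient A: CrCl = (140 − 63) × 105.2 / (72 × 1.12) × 0.85 = 8100.4 / 80.64 × 0.85 ≈ 85.4 mL/min
Patient B: SCr = 170 / 88.4 = 1.923 mg/dL
Patient B: CrCl = (140 − 71) × 77.8 / (72 × 1.923) = 5368.2 / 138.46 ≈ 38.8 mL/min
85.4 vs 38.8 mL/min → Patient A is higher.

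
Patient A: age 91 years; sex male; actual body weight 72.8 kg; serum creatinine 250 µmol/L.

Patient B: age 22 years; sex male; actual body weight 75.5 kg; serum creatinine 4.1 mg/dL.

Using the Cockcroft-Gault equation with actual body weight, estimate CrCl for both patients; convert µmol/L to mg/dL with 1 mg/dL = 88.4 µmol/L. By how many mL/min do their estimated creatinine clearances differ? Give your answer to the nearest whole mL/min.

13 mL/min

Patient A: SCr = 250 / 88.4 = 2.828 mg/dL
Patient A: CrCl = (140 − 91) × 72.8 / (72 × 2.828) = 3567.2 / 203.62 ≈ 17.5 mL/min
Patient B: CrCl = (140 − 22) × 75.5 / (72 × 4.1) = 8909.0 / 295.20 ≈ 30.2 mL/min
|17.5 − 30.2| = 12.7 mL/min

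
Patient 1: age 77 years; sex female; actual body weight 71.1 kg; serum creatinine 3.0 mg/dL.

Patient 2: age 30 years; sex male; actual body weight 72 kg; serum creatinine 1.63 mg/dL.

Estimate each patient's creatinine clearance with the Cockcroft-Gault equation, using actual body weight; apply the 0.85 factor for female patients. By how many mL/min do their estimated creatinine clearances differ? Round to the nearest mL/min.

50 mL/min

Patient 1: CrCl = (140 − 77) × 71.1 / (72 × 3) × 0.85 = 4479.3 / 216.00 × 0.85 ≈ 17.6 mL/min
Patient 2: CrCl = (140 − 30) × 72 / (72 × 1.63) = 7920.0 / 117.36 ≈ 67.5 mL/min
|17.6 − 67.5| = 49.9 mL/min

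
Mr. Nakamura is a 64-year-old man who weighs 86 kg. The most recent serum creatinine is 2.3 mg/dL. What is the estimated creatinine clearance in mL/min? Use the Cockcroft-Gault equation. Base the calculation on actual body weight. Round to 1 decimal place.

CrCl = (140 − 64) × 86 / (72 × 2.3) = 6536.0 / 165.60 ≈ 39.5 mL/min

39.5 mL/min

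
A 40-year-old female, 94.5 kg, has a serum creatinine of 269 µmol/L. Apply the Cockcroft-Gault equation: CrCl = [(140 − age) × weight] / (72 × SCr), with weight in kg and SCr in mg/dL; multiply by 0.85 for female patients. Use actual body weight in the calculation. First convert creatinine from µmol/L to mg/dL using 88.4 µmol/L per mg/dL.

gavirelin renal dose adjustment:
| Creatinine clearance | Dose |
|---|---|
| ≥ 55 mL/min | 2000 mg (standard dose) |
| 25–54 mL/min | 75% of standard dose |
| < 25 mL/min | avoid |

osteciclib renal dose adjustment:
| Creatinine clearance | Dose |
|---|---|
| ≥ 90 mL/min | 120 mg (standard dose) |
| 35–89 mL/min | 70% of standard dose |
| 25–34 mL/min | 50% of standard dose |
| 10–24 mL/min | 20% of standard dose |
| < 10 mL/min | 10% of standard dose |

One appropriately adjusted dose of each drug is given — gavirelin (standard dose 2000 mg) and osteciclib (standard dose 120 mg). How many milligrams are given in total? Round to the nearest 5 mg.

1585 mg

SCr = 269 / 88.4 = 3.043 mg/dL
CrCl = (140 − 40) × 94.5 / (72 × 3.043) × 0.85 = 9450.0 / 219.10 × 0.85 ≈ 36.7 mL/min
CrCl ≈ 37 mL/min.
gavirelin: 25–54 mL/min → 75% of 2000 mg = 1500 mg.
osteciclib: 35–89 mL/min → 70% of 120 mg = 84 mg.
Total = 1500 + 84 = 1584 mg.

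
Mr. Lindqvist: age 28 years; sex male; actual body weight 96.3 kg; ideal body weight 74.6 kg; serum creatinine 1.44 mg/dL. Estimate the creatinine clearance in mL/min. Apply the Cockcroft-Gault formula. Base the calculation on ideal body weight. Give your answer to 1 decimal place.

80.6 mL/min

CrCl = (140 − 28) × 74.6 / (72 × 1.44) = 8355.2 / 103.68 ≈ 80.6 mL/min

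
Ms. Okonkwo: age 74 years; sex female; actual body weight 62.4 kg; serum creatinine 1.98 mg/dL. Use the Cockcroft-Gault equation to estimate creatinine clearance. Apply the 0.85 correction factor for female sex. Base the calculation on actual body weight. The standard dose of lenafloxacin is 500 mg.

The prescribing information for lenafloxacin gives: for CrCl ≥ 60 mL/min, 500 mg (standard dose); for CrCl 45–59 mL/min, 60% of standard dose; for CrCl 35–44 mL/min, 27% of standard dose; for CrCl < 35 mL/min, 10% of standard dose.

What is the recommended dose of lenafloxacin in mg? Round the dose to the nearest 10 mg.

50 mg

CrCl = (140 − 74) × 62.4 / (72 × 1.98) × 0.85 = 4118.4 / 142.56 × 0.85 ≈ 24.6 mL/min
CrCl ≈ 25 mL/min → bracket < 35 mL/min.
10% of 500 mg = 50 mg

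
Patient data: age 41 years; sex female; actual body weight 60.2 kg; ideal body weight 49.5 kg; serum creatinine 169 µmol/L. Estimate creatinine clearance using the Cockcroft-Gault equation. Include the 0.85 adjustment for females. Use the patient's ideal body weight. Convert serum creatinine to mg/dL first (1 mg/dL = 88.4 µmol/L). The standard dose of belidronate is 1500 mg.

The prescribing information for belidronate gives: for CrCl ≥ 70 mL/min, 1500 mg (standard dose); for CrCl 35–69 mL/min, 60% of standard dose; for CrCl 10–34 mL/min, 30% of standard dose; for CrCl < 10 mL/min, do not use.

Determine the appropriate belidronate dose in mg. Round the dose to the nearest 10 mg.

450 mg

SCr = 169 / 88.4 = 1.912 mg/dL
CrCl = (140 − 41) × 49.5 / (72 × 1.912) × 0.85 = 4900.5 / 137.66 × 0.85 ≈ 30.3 mL/min
CrCl ≈ 30 mL/min → bracket 10–34 mL/min.
30% of 1500 mg = 450 mg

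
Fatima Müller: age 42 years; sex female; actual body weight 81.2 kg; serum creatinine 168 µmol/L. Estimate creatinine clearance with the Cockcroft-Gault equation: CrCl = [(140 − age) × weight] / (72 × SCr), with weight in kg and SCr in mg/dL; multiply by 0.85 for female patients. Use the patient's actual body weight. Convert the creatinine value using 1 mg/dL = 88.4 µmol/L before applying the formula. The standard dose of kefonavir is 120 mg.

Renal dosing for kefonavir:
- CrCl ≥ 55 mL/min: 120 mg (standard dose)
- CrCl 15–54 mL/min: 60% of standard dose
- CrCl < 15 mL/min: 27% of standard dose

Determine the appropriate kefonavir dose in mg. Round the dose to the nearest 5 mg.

SCr = 168 / 88.4 = 1.9 mg/dL
CrCl = (140 − 42) × 81.2 / (72 × 1.9) × 0.85 = 7957.6 / 136.80 × 0.85 ≈ 49.4 mL/min
CrCl ≈ 49 mL/min → bracket 15–54 mL/min.
60% of 120 mg = 72 mg → 70 mg

70 mg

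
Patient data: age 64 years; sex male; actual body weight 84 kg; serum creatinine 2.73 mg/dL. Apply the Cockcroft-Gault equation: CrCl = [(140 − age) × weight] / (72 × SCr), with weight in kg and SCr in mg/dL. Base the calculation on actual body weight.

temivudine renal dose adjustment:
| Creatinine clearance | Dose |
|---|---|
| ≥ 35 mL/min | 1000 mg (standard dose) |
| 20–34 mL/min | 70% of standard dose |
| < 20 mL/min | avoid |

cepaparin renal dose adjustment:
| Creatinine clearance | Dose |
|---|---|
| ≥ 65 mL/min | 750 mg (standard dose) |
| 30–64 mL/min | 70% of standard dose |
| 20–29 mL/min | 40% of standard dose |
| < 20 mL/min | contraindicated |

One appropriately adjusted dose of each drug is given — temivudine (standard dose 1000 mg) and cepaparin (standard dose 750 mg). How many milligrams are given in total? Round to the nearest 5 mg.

1225 mg

CrCl = (140 − 64) × 84 / (72 × 2.73) = 6384.0 / 196.56 ≈ 32.5 mL/min
CrCl ≈ 32 mL/min.
temivudine: 20–34 mL/min → 70% of 1000 mg = 700 mg.
cepaparin: 30–64 mL/min → 70% of 750 mg = 525 mg.
Total = 700 + 525 = 1225 mg.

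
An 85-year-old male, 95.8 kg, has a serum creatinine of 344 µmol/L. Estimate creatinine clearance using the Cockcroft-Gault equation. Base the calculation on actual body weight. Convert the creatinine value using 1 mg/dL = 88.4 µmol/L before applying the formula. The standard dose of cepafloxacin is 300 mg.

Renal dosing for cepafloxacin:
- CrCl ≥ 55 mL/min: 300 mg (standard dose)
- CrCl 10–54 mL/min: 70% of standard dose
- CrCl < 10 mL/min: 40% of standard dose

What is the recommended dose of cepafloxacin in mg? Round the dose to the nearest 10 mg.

210 mg

SCr = 344 / 88.4 = 3.891 mg/dL
CrCl = (140 − 85) × 95.8 / (72 × 3.891) = 5269.0 / 280.15 ≈ 18.8 mL/min
CrCl ≈ 19 mL/min → bracket 10–54 mL/min.
70% of 300 mg = 210 mg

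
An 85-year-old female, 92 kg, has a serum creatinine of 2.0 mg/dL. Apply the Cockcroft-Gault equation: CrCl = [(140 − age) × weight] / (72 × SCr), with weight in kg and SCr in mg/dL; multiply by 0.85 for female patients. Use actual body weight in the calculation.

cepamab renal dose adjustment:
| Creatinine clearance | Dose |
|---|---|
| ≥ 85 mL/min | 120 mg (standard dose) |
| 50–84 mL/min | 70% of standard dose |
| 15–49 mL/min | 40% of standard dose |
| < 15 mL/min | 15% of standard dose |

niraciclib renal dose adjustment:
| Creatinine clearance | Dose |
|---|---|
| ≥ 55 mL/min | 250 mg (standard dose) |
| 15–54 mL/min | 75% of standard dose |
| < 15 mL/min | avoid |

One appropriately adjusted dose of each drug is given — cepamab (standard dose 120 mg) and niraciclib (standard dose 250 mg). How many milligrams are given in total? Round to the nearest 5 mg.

235 mg

CrCl = (140 − 85) × 92 / (72 × 2) × 0.85 = 5060.0 / 144.00 × 0.85 ≈ 29.9 mL/min
CrCl ≈ 30 mL/min.
cepamab: 15–49 mL/min → 40% of 120 mg = 48 mg.
niraciclib: 15–54 mL/min → 75% of 250 mg = 187.5 mg.
Total = 48 + 187.5 = 235.5 mg.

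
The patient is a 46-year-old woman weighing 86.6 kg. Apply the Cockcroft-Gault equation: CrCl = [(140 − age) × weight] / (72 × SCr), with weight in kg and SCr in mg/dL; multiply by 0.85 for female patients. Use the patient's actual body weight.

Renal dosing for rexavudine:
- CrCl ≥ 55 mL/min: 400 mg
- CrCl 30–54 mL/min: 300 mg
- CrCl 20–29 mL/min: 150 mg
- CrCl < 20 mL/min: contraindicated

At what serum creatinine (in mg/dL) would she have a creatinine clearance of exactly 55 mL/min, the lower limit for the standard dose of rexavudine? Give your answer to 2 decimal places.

1.75 mg/dL

Standard dose requires CrCl ≥ 55 mL/min.
Set (140 − 46) × 86.6 × 0.85 / (72 × SCr) = 55
SCr = (140 − 46) × 86.6 × 0.85 / (72 × 55) = 1.747 mg/dL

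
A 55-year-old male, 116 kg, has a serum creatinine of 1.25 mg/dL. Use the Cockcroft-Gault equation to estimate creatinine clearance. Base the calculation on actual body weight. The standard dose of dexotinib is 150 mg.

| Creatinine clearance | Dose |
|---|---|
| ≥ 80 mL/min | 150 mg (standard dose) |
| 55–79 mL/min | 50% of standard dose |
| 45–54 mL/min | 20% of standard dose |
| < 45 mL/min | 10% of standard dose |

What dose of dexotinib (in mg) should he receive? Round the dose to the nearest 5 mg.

150 mg

CrCl = (140 − 55) × 116 / (72 × 1.25) = 9860.0 / 90.00 ≈ 109.6 mL/min
CrCl ≈ 110 mL/min → bracket ≥ 80 mL/min.
100% of 150 mg = 150 mg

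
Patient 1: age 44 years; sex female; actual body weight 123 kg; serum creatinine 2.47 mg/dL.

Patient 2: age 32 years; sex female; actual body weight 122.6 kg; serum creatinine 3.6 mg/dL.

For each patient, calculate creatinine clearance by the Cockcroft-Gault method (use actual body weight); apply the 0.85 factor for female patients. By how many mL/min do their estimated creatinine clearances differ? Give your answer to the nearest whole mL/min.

13 mL/min

Patient 1: CrCl = (140 − 44) × 123 / (72 × 2.47) × 0.85 = 11808.0 / 177.84 × 0.85 ≈ 56.4 mL/min
Patient 2: CrCl = (140 − 32) × 122.6 / (72 × 3.6) × 0.85 = 13240.8 / 259.20 × 0.85 ≈ 43.4 mL/min
|56.4 − 43.4| = 13.0 mL/min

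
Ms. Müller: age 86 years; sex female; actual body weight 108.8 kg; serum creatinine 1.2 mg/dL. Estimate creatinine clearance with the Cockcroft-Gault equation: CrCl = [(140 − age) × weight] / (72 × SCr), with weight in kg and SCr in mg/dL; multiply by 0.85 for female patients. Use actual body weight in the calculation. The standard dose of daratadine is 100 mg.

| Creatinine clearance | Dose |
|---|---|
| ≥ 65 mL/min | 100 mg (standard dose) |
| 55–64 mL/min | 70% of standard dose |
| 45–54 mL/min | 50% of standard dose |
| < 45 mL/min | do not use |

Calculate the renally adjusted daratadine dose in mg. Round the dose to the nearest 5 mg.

70 mg

CrCl = (140 − 86) × 108.8 / (72 × 1.2) × 0.85 = 5875.2 / 86.40 × 0.85 ≈ 57.8 mL/min
CrCl ≈ 58 mL/min → bracket 55–64 mL/min.
70% of 100 mg = 70 mg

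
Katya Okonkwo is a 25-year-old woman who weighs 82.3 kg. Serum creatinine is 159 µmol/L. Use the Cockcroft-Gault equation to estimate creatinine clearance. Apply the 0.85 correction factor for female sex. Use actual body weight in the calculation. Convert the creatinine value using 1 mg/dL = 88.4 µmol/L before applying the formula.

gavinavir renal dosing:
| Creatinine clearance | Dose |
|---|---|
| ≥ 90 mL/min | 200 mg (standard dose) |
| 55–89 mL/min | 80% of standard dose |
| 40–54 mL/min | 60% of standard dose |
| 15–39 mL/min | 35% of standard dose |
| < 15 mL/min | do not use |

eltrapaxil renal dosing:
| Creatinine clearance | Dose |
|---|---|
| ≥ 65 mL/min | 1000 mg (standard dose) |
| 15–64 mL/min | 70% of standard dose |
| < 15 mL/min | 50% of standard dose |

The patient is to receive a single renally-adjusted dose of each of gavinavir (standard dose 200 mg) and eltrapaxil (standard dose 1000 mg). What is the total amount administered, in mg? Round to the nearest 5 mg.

SCr = 159 / 88.4 = 1.799 mg/dL
CrCl = (140 − 25) × 82.3 / (72 × 1.799) × 0.85 = 9464.5 / 129.53 × 0.85 ≈ 62.1 mL/min
CrCl ≈ 62 mL/min.
gavinavir: 55–89 mL/min → 80% of 200 mg = 160 mg.
eltrapaxil: 15–64 mL/min → 70% of 1000 mg = 700 mg.
Total = 160 + 700 = 860 mg.

860 mg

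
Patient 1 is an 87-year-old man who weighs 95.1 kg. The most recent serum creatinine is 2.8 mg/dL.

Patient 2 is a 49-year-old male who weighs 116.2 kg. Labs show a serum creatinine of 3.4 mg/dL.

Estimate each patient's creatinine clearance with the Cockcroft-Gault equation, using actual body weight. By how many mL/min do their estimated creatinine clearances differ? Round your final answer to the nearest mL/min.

18 mL/min

Patient 1: CrCl = (140 − 87) × 95.1 / (72 × 2.8) = 5040.3 / 201.60 ≈ 25.0 mL/min
Patient 2: CrCl = (140 − 49) × 116.2 / (72 × 3.4) = 10574.2 / 244.80 ≈ 43.2 mL/min
|25.0 − 43.2| = 18.2 mL/min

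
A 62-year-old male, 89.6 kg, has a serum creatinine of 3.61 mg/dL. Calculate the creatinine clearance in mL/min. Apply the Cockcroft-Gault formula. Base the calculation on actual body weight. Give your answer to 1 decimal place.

26.9 mL/min

CrCl = (140 − 62) × 89.6 / (72 × 3.61) = 6988.8 / 259.92 ≈ 26.9 mL/min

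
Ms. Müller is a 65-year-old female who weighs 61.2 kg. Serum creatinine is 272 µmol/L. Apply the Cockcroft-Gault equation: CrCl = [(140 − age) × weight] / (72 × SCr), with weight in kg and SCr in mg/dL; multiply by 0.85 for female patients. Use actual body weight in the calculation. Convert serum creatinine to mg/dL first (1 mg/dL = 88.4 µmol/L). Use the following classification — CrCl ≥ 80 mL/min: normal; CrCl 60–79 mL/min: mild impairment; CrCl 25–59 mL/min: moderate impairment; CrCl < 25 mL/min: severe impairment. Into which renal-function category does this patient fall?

SCr = 272 / 88.4 = 3.077 mg/dL
CrCl = (140 − 65) × 61.2 / (72 × 3.077) × 0.85 = 4590.0 / 221.54 × 0.85 ≈ 17.6 mL/min
18 mL/min falls in the 'severe impairment' range.

severe impairment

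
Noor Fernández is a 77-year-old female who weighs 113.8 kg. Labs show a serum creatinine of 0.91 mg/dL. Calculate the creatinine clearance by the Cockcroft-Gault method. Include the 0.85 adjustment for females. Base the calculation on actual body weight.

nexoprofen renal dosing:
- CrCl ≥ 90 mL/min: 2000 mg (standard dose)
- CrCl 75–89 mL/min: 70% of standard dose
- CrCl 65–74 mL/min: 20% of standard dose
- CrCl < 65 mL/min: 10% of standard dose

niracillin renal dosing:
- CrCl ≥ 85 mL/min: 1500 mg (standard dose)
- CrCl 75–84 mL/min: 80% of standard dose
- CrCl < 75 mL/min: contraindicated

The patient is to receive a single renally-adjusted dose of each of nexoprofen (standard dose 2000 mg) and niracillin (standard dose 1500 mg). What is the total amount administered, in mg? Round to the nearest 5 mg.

CrCl = (140 − 77) × 113.8 / (72 × 0.91) × 0.85 = 7169.4 / 65.52 × 0.85 ≈ 93.0 mL/min
CrCl ≈ 93 mL/min.
nexoprofen: ≥ 90 mL/min → 100% of 2000 mg = 2000 mg.
niracillin: ≥ 85 mL/min → 100% of 1500 mg = 1500 mg.
Total = 2000 + 1500 = 3500 mg.

3500 mg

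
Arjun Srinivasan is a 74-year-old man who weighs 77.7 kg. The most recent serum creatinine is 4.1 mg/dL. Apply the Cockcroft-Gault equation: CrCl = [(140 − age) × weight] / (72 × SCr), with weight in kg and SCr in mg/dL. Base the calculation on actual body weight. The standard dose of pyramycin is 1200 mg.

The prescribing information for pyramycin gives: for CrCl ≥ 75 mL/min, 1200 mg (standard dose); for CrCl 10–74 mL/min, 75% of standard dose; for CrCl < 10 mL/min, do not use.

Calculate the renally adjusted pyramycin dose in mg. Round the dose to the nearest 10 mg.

900 mg

CrCl = (140 − 74) × 77.7 / (72 × 4.1) = 5128.2 / 295.20 ≈ 17.4 mL/min
CrCl ≈ 17 mL/min → bracket 10–74 mL/min.
75% of 1200 mg = 900 mg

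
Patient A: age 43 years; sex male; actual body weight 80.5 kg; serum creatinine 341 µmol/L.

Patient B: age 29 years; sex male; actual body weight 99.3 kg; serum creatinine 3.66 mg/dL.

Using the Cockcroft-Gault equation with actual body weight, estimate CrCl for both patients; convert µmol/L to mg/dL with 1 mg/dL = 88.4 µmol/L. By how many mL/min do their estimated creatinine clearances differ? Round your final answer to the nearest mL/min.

Patient A: SCr = 341 / 88.4 = 3.857 mg/dL
Patient A: CrCl = (140 − 43) × 80.5 / (72 × 3.857) = 7808.5 / 277.70 ≈ 28.1 mL/min
Patient B: CrCl = (140 − 29) × 99.3 / (72 × 3.66) = 11022.3 / 263.52 ≈ 41.8 mL/min
|28.1 − 41.8| = 13.7 mL/min

14 mL/min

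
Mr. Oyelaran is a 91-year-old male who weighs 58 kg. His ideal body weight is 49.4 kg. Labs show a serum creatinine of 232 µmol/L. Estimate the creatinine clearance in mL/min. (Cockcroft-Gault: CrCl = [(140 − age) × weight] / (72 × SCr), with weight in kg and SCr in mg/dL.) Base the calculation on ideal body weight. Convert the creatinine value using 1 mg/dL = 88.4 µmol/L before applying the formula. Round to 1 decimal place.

SCr = 232 / 88.4 = 2.624 mg/dL
CrCl = (140 − 91) × 49.4 / (72 × 2.624) = 2420.6 / 188.93 ≈ 12.8 mL/min

12.8 mL/min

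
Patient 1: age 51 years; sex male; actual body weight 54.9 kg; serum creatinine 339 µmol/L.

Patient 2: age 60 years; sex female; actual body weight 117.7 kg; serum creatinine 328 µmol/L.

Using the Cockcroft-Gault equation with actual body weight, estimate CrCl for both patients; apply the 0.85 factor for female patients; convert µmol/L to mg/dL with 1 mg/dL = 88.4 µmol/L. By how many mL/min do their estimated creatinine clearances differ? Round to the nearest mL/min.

12 mL/min

Patient 1: SCr = 339 / 88.4 = 3.835 mg/dL
Patient 1: CrCl = (140 − 51) × 54.9 / (72 × 3.835) = 4886.1 / 276.12 ≈ 17.7 mL/min
Patient 2: SCr = 328 / 88.4 = 3.71 mg/dL
Patient 2: CrCl = (140 − 60) × 117.7 / (72 × 3.71) × 0.85 = 9416.0 / 267.12 × 0.85 ≈ 30.0 mL/min
|17.7 − 30.0| = 12.3 mL/min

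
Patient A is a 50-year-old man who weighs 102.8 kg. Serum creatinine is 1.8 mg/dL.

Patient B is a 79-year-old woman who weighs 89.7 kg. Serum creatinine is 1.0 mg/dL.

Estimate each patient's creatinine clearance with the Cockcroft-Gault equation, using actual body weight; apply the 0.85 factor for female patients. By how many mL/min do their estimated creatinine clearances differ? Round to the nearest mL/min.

Patient A: CrCl = (140 − 50) × 102.8 / (72 × 1.8) = 9252.0 / 129.60 ≈ 71.4 mL/min
Patient B: CrCl = (140 − 79) × 89.7 / (72 × 1) × 0.85 = 5471.7 / 72.00 × 0.85 ≈ 64.6 mL/min
|71.4 − 64.6| = 6.8 mL/min

7 mL/min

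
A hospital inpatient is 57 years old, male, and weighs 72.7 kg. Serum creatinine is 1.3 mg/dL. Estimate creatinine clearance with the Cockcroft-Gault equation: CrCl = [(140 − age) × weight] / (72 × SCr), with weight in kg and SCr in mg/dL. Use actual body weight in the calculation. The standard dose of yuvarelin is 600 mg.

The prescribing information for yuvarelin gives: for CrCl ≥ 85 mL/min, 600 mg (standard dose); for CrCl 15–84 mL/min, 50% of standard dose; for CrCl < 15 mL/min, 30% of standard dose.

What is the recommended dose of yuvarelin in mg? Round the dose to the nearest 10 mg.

CrCl = (140 − 57) × 72.7 / (72 × 1.3) = 6034.1 / 93.60 ≈ 64.5 mL/min
CrCl ≈ 64 mL/min → bracket 15–84 mL/min.
50% of 600 mg = 300 mg

300 mg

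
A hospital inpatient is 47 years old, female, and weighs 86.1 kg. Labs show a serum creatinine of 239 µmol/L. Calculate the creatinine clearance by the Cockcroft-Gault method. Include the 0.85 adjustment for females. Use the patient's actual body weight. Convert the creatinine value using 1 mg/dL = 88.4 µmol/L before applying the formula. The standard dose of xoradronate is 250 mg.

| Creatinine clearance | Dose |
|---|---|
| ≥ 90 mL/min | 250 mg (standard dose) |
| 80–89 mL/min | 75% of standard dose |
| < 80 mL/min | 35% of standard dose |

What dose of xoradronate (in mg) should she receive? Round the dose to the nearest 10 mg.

90 mg

SCr = 239 / 88.4 = 2.704 mg/dL
CrCl = (140 − 47) × 86.1 / (72 × 2.704) × 0.85 = 8007.3 / 194.69 × 0.85 ≈ 35.0 mL/min
CrCl ≈ 35 mL/min → bracket < 80 mL/min.
35% of 250 mg = 87.5 mg → 90 mg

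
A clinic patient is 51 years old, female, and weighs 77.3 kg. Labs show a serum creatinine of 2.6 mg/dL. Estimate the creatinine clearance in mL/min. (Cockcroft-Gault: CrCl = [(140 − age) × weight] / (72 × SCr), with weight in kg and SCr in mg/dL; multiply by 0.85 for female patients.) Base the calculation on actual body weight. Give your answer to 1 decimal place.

CrCl = (140 − 51) × 77.3 / (72 × 2.6) × 0.85 = 6879.7 / 187.20 × 0.85 ≈ 31.2 mL/min

31.2 mL/min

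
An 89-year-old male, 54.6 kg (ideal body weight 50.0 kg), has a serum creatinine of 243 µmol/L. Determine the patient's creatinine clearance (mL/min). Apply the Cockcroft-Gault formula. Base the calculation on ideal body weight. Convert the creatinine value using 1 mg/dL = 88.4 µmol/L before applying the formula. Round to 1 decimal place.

SCr = 243 / 88.4 = 2.749 mg/dL
CrCl = (140 − 89) × 50 / (72 × 2.749) = 2550.0 / 197.93 ≈ 12.9 mL/min

12.9 mL/min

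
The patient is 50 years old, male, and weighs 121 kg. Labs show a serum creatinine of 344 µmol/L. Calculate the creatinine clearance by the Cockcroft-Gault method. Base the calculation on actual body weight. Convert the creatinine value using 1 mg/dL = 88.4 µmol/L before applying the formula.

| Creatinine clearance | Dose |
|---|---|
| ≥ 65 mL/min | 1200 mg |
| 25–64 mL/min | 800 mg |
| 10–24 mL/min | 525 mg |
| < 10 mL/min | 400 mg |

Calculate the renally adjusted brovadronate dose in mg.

SCr = 344 / 88.4 = 3.891 mg/dL
CrCl = (140 − 50) × 121 / (72 × 3.891) = 10890.0 / 280.15 ≈ 38.9 mL/min
CrCl ≈ 39 mL/min → bracket 25–64 mL/min.
Dose for this bracket: 800 mg.

800 mg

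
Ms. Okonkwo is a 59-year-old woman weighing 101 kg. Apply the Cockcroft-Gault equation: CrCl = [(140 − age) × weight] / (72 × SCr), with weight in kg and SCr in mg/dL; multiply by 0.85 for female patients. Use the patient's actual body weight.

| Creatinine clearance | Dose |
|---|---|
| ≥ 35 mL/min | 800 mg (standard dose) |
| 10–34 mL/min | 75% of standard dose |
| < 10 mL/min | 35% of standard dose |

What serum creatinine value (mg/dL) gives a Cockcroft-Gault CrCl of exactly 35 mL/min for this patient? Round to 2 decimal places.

Standard dose requires CrCl ≥ 35 mL/min.
Set (140 − 59) × 101 × 0.85 / (72 × SCr) = 35
SCr = (140 − 59) × 101 × 0.85 / (72 × 35) = 2.759 mg/dL

2.76 mg/dL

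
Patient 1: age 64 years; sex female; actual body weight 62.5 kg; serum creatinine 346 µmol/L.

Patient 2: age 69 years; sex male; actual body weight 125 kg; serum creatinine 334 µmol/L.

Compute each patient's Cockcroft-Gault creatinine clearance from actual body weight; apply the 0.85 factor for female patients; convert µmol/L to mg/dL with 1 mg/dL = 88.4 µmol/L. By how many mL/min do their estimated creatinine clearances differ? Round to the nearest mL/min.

18 mL/min

Patient 1: SCr = 346 / 88.4 = 3.914 mg/dL
Patient 1: CrCl = (140 − 64) × 62.5 / (72 × 3.914) × 0.85 = 4750.0 / 281.81 × 0.85 ≈ 14.3 mL/min
Patient 2: SCr = 334 / 88.4 = 3.778 mg/dL
Patient 2: CrCl = (140 − 69) × 125 / (72 × 3.778) = 8875.0 / 272.02 ≈ 32.6 mL/min
|14.3 − 32.6| = 18.3 mL/min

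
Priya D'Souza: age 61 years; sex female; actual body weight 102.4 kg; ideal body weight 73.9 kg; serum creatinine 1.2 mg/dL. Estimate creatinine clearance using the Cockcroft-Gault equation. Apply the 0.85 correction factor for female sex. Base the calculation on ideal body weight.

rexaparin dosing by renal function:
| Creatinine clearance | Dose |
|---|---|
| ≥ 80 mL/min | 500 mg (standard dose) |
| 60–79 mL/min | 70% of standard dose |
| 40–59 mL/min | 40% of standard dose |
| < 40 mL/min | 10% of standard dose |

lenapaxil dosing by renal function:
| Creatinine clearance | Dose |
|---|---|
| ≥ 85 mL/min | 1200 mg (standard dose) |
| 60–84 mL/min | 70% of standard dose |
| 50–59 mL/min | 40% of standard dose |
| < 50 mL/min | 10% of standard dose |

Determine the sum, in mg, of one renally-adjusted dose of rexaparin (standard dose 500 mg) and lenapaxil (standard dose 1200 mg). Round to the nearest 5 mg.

680 mg

CrCl = (140 − 61) × 73.9 / (72 × 1.2) × 0.85 = 5838.1 / 86.40 × 0.85 ≈ 57.4 mL/min
CrCl ≈ 57 mL/min.
rexaparin: 40–59 mL/min → 40% of 500 mg = 200 mg.
lenapaxil: 50–59 mL/min → 40% of 1200 mg = 480 mg.
Total = 200 + 480 = 680 mg.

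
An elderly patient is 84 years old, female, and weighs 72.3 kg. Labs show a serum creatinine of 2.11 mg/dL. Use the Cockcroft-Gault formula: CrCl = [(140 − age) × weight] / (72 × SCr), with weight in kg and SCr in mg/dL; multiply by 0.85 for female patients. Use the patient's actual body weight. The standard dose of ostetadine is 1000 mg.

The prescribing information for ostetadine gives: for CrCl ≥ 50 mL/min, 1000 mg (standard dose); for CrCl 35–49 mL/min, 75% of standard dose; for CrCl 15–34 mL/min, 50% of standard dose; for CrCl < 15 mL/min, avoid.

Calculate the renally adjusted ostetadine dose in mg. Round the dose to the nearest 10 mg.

500 mg

CrCl = (140 − 84) × 72.3 / (72 × 2.11) × 0.85 = 4048.8 / 151.92 × 0.85 ≈ 22.7 mL/min
CrCl ≈ 23 mL/min → bracket 15–34 mL/min.
50% of 1000 mg = 500 mg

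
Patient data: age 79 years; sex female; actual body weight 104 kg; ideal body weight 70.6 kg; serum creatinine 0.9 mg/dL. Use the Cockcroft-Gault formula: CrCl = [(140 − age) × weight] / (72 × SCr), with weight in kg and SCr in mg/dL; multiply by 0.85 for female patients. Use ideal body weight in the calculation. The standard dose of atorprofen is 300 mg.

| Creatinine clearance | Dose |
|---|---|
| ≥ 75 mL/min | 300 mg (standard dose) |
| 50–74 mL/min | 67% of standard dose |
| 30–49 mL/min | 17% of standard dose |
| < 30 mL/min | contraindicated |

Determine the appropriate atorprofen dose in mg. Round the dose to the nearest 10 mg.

CrCl = (140 − 79) × 70.6 / (72 × 0.9) × 0.85 = 4306.6 / 64.80 × 0.85 ≈ 56.5 mL/min
CrCl ≈ 56 mL/min → bracket 50–74 mL/min.
67% of 300 mg = 201 mg → 200 mg

200 mg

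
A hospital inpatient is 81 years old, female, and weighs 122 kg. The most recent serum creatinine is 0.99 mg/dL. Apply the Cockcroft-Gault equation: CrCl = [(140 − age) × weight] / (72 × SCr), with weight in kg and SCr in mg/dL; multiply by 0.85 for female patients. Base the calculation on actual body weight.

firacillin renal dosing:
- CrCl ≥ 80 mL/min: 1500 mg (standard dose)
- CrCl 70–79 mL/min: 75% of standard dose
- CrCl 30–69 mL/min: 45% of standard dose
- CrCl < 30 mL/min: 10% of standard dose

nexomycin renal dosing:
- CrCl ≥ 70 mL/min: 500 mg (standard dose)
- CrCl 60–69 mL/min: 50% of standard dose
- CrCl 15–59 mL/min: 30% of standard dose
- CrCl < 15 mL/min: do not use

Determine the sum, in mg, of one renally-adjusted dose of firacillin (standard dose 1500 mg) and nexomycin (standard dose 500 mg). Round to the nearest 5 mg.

CrCl = (140 − 81) × 122 / (72 × 0.99) × 0.85 = 7198.0 / 71.28 × 0.85 ≈ 85.8 mL/min
CrCl ≈ 86 mL/min.
firacillin: ≥ 80 mL/min → 100% of 1500 mg = 1500 mg.
nexomycin: ≥ 70 mL/min → 100% of 500 mg = 500 mg.
Total = 1500 + 500 = 2000 mg.

2000 mg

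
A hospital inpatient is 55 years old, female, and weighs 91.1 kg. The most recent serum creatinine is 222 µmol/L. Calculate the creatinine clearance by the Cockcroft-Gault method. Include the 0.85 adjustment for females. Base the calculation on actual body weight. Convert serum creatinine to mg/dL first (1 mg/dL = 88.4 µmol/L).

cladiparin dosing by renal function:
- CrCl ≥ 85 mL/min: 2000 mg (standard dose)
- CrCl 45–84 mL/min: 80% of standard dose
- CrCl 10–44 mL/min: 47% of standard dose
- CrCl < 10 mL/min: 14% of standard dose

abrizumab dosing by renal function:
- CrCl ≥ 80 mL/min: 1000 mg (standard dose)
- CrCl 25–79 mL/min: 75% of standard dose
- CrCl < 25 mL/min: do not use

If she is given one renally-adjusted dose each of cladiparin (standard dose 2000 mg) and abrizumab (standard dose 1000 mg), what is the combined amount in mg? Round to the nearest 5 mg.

1690 mg

SCr = 222 / 88.4 = 2.511 mg/dL
CrCl = (140 − 55) × 91.1 / (72 × 2.511) × 0.85 = 7743.5 / 180.79 × 0.85 ≈ 36.4 mL/min
CrCl ≈ 36 mL/min.
cladiparin: 10–44 mL/min → 47% of 2000 mg = 940 mg.
abrizumab: 25–79 mL/min → 75% of 1000 mg = 750 mg.
Total = 940 + 750 = 1690 mg.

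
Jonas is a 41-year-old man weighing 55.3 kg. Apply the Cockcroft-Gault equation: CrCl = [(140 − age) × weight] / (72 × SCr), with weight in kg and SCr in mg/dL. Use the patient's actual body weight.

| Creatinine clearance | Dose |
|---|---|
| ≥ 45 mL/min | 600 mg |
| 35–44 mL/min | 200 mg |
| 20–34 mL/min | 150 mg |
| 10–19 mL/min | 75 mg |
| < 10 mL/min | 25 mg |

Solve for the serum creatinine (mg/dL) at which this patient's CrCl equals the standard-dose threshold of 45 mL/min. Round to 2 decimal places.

Standard dose requires CrCl ≥ 45 mL/min.
Set (140 − 41) × 55.3 / (72 × SCr) = 45
SCr = (140 − 41) × 55.3 / (72 × 45) = 1.690 mg/dL

1.69 mg/dL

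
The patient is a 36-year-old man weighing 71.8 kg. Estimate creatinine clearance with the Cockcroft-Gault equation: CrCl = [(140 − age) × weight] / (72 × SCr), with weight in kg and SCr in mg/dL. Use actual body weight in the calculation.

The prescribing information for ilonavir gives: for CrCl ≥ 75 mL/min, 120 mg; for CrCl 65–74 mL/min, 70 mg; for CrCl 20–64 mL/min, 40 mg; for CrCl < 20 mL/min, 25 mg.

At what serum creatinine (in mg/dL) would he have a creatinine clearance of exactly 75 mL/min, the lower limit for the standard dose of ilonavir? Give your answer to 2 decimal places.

Standard dose requires CrCl ≥ 75 mL/min.
Set (140 − 36) × 71.8 / (72 × SCr) = 75
SCr = (140 − 36) × 71.8 / (72 × 75) = 1.383 mg/dL

1.38 mg/dL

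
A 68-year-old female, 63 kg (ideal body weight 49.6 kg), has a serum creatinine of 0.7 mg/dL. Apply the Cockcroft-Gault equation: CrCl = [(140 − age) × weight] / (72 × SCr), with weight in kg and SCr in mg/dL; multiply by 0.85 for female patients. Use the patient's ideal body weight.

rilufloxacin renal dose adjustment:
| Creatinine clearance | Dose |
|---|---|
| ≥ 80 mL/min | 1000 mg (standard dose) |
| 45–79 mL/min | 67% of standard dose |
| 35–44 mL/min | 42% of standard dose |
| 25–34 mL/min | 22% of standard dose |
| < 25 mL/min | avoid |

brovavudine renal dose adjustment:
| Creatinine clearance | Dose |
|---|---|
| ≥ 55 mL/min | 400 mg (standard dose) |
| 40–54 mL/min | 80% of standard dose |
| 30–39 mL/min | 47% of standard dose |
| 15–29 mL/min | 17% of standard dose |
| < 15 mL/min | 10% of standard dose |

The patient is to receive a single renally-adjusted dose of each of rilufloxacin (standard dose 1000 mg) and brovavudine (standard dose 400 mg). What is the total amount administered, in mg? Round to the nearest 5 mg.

1070 mg

CrCl = (140 − 68) × 49.6 / (72 × 0.7) × 0.85 = 3571.2 / 50.40 × 0.85 ≈ 60.2 mL/min
CrCl ≈ 60 mL/min.
rilufloxacin: 45–79 mL/min → 67% of 1000 mg = 670 mg.
brovavudine: ≥ 55 mL/min → 100% of 400 mg = 400 mg.
Total = 670 + 400 = 1070 mg.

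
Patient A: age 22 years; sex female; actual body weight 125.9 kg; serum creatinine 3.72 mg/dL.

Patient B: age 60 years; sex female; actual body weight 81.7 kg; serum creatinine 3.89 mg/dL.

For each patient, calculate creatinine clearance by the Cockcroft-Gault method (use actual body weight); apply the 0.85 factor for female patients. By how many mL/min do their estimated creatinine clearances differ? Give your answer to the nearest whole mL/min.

27 mL/min

Patient A: CrCl = (140 − 22) × 125.9 / (72 × 3.72) × 0.85 = 14856.2 / 267.84 × 0.85 ≈ 47.1 mL/min
Patient B: CrCl = (140 − 60) × 81.7 / (72 × 3.89) × 0.85 = 6536.0 / 280.08 × 0.85 ≈ 19.8 mL/min
|47.1 − 19.8| = 27.3 mL/min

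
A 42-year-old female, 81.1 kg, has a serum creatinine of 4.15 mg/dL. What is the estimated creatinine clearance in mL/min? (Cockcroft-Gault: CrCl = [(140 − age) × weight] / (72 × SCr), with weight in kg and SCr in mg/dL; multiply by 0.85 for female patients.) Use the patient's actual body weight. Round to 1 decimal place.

22.6 mL/min

CrCl = (140 − 42) × 81.1 / (72 × 4.15) × 0.85 = 7947.8 / 298.80 × 0.85 ≈ 22.6 mL/min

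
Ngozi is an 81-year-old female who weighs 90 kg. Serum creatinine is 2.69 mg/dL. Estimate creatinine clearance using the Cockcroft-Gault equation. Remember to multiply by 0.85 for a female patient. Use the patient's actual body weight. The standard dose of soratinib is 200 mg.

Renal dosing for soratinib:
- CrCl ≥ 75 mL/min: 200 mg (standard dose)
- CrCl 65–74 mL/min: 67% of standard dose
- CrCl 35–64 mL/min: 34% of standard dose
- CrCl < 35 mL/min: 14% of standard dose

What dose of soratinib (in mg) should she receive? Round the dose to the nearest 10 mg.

CrCl = (140 − 81) × 90 / (72 × 2.69) × 0.85 = 5310.0 / 193.68 × 0.85 ≈ 23.3 mL/min
CrCl ≈ 23 mL/min → bracket < 35 mL/min.
14% of 200 mg = 28 mg → 30 mg

30 mg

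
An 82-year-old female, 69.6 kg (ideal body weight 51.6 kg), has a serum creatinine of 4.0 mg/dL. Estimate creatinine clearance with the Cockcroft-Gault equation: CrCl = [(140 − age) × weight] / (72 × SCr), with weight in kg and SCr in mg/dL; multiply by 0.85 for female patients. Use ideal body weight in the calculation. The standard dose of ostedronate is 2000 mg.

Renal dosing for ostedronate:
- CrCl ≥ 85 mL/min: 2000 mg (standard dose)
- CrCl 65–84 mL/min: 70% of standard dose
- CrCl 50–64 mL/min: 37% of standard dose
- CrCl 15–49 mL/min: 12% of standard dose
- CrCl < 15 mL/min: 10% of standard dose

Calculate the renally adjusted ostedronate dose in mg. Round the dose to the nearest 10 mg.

CrCl = (140 − 82) × 51.6 / (72 × 4) × 0.85 = 2992.8 / 288.00 × 0.85 ≈ 8.8 mL/min
CrCl ≈ 9 mL/min → bracket < 15 mL/min.
10% of 2000 mg = 200 mg

200 mg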